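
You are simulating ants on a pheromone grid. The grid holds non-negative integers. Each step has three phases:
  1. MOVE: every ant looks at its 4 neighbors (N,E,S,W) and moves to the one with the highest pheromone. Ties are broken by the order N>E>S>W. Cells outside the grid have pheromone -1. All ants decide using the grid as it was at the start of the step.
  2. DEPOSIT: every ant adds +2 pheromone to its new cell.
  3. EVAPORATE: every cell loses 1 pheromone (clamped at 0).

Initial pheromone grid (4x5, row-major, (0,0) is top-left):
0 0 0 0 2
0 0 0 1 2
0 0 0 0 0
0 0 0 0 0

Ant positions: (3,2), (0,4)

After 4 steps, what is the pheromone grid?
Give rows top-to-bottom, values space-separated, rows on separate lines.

After step 1: ants at (2,2),(1,4)
  0 0 0 0 1
  0 0 0 0 3
  0 0 1 0 0
  0 0 0 0 0
After step 2: ants at (1,2),(0,4)
  0 0 0 0 2
  0 0 1 0 2
  0 0 0 0 0
  0 0 0 0 0
After step 3: ants at (0,2),(1,4)
  0 0 1 0 1
  0 0 0 0 3
  0 0 0 0 0
  0 0 0 0 0
After step 4: ants at (0,3),(0,4)
  0 0 0 1 2
  0 0 0 0 2
  0 0 0 0 0
  0 0 0 0 0

0 0 0 1 2
0 0 0 0 2
0 0 0 0 0
0 0 0 0 0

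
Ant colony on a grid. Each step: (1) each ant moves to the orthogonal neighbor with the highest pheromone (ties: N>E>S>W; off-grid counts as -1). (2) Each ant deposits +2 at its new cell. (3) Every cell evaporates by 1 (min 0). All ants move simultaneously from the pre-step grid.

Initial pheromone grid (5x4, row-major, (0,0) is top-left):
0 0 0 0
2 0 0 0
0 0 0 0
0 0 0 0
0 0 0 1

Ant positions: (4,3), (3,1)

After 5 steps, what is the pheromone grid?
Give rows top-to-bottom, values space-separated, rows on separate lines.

After step 1: ants at (3,3),(2,1)
  0 0 0 0
  1 0 0 0
  0 1 0 0
  0 0 0 1
  0 0 0 0
After step 2: ants at (2,3),(1,1)
  0 0 0 0
  0 1 0 0
  0 0 0 1
  0 0 0 0
  0 0 0 0
After step 3: ants at (1,3),(0,1)
  0 1 0 0
  0 0 0 1
  0 0 0 0
  0 0 0 0
  0 0 0 0
After step 4: ants at (0,3),(0,2)
  0 0 1 1
  0 0 0 0
  0 0 0 0
  0 0 0 0
  0 0 0 0
After step 5: ants at (0,2),(0,3)
  0 0 2 2
  0 0 0 0
  0 0 0 0
  0 0 0 0
  0 0 0 0

0 0 2 2
0 0 0 0
0 0 0 0
0 0 0 0
0 0 0 0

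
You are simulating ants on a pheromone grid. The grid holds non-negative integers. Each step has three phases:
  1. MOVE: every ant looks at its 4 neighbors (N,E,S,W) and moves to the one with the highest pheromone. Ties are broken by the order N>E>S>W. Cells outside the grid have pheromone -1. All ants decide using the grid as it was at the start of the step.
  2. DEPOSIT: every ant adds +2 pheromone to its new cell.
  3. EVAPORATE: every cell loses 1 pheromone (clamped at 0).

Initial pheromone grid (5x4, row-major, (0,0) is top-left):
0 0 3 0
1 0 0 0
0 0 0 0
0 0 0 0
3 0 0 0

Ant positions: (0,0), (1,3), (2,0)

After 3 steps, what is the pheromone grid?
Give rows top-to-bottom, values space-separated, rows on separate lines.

After step 1: ants at (1,0),(0,3),(1,0)
  0 0 2 1
  4 0 0 0
  0 0 0 0
  0 0 0 0
  2 0 0 0
After step 2: ants at (0,0),(0,2),(0,0)
  3 0 3 0
  3 0 0 0
  0 0 0 0
  0 0 0 0
  1 0 0 0
After step 3: ants at (1,0),(0,3),(1,0)
  2 0 2 1
  6 0 0 0
  0 0 0 0
  0 0 0 0
  0 0 0 0

2 0 2 1
6 0 0 0
0 0 0 0
0 0 0 0
0 0 0 0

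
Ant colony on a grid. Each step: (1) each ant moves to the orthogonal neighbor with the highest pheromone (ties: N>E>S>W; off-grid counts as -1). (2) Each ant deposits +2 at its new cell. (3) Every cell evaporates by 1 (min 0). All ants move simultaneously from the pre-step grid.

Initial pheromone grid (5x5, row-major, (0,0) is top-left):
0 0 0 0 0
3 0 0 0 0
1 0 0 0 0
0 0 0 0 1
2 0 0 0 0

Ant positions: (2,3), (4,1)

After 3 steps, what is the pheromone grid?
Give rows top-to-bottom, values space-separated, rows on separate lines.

After step 1: ants at (1,3),(4,0)
  0 0 0 0 0
  2 0 0 1 0
  0 0 0 0 0
  0 0 0 0 0
  3 0 0 0 0
After step 2: ants at (0,3),(3,0)
  0 0 0 1 0
  1 0 0 0 0
  0 0 0 0 0
  1 0 0 0 0
  2 0 0 0 0
After step 3: ants at (0,4),(4,0)
  0 0 0 0 1
  0 0 0 0 0
  0 0 0 0 0
  0 0 0 0 0
  3 0 0 0 0

0 0 0 0 1
0 0 0 0 0
0 0 0 0 0
0 0 0 0 0
3 0 0 0 0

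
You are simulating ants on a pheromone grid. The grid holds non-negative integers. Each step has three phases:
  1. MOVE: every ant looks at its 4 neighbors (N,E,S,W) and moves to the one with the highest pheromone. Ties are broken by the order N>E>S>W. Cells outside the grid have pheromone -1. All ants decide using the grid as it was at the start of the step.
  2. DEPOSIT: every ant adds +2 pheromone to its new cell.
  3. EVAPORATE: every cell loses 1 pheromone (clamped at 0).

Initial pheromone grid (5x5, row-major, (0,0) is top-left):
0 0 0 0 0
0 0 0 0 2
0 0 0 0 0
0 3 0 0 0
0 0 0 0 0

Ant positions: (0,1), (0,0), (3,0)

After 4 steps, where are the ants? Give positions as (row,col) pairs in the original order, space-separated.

Step 1: ant0:(0,1)->E->(0,2) | ant1:(0,0)->E->(0,1) | ant2:(3,0)->E->(3,1)
  grid max=4 at (3,1)
Step 2: ant0:(0,2)->W->(0,1) | ant1:(0,1)->E->(0,2) | ant2:(3,1)->N->(2,1)
  grid max=3 at (3,1)
Step 3: ant0:(0,1)->E->(0,2) | ant1:(0,2)->W->(0,1) | ant2:(2,1)->S->(3,1)
  grid max=4 at (3,1)
Step 4: ant0:(0,2)->W->(0,1) | ant1:(0,1)->E->(0,2) | ant2:(3,1)->N->(2,1)
  grid max=4 at (0,1)

(0,1) (0,2) (2,1)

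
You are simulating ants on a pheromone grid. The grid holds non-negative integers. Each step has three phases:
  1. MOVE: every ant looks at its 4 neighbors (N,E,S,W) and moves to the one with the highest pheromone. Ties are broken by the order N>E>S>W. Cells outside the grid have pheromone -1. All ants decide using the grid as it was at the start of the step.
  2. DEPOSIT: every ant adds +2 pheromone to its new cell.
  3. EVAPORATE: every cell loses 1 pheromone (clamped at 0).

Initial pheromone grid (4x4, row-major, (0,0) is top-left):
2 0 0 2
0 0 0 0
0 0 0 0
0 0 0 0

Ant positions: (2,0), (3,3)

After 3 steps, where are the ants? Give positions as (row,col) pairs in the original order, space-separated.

Step 1: ant0:(2,0)->N->(1,0) | ant1:(3,3)->N->(2,3)
  grid max=1 at (0,0)
Step 2: ant0:(1,0)->N->(0,0) | ant1:(2,3)->N->(1,3)
  grid max=2 at (0,0)
Step 3: ant0:(0,0)->E->(0,1) | ant1:(1,3)->N->(0,3)
  grid max=1 at (0,0)

(0,1) (0,3)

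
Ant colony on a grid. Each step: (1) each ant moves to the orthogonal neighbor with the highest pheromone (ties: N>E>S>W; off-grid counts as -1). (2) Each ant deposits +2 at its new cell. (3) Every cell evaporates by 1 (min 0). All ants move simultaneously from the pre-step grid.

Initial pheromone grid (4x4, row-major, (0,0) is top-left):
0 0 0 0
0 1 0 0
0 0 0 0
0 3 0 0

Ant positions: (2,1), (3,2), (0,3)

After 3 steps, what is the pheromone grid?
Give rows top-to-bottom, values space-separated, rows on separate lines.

After step 1: ants at (3,1),(3,1),(1,3)
  0 0 0 0
  0 0 0 1
  0 0 0 0
  0 6 0 0
After step 2: ants at (2,1),(2,1),(0,3)
  0 0 0 1
  0 0 0 0
  0 3 0 0
  0 5 0 0
After step 3: ants at (3,1),(3,1),(1,3)
  0 0 0 0
  0 0 0 1
  0 2 0 0
  0 8 0 0

0 0 0 0
0 0 0 1
0 2 0 0
0 8 0 0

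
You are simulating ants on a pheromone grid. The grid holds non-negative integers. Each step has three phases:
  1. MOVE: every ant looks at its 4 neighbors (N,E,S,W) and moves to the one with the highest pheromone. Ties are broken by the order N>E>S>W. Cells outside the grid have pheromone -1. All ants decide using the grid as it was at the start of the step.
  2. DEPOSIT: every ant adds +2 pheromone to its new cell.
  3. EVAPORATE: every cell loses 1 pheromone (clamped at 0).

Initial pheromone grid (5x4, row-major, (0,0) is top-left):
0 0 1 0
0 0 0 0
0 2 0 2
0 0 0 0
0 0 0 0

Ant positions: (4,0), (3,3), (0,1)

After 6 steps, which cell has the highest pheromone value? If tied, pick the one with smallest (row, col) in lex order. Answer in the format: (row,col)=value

Step 1: ant0:(4,0)->N->(3,0) | ant1:(3,3)->N->(2,3) | ant2:(0,1)->E->(0,2)
  grid max=3 at (2,3)
Step 2: ant0:(3,0)->N->(2,0) | ant1:(2,3)->N->(1,3) | ant2:(0,2)->E->(0,3)
  grid max=2 at (2,3)
Step 3: ant0:(2,0)->N->(1,0) | ant1:(1,3)->S->(2,3) | ant2:(0,3)->S->(1,3)
  grid max=3 at (2,3)
Step 4: ant0:(1,0)->N->(0,0) | ant1:(2,3)->N->(1,3) | ant2:(1,3)->S->(2,3)
  grid max=4 at (2,3)
Step 5: ant0:(0,0)->E->(0,1) | ant1:(1,3)->S->(2,3) | ant2:(2,3)->N->(1,3)
  grid max=5 at (2,3)
Step 6: ant0:(0,1)->E->(0,2) | ant1:(2,3)->N->(1,3) | ant2:(1,3)->S->(2,3)
  grid max=6 at (2,3)
Final grid:
  0 0 1 0
  0 0 0 5
  0 0 0 6
  0 0 0 0
  0 0 0 0
Max pheromone 6 at (2,3)

Answer: (2,3)=6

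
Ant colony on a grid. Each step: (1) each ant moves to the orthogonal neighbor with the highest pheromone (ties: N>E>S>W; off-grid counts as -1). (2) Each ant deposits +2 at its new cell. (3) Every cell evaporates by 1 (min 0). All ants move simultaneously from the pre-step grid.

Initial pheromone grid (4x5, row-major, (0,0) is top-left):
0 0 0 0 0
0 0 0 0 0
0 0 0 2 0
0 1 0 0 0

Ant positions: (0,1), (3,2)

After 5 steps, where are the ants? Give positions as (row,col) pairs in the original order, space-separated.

Step 1: ant0:(0,1)->E->(0,2) | ant1:(3,2)->W->(3,1)
  grid max=2 at (3,1)
Step 2: ant0:(0,2)->E->(0,3) | ant1:(3,1)->N->(2,1)
  grid max=1 at (0,3)
Step 3: ant0:(0,3)->E->(0,4) | ant1:(2,1)->S->(3,1)
  grid max=2 at (3,1)
Step 4: ant0:(0,4)->S->(1,4) | ant1:(3,1)->N->(2,1)
  grid max=1 at (1,4)
Step 5: ant0:(1,4)->N->(0,4) | ant1:(2,1)->S->(3,1)
  grid max=2 at (3,1)

(0,4) (3,1)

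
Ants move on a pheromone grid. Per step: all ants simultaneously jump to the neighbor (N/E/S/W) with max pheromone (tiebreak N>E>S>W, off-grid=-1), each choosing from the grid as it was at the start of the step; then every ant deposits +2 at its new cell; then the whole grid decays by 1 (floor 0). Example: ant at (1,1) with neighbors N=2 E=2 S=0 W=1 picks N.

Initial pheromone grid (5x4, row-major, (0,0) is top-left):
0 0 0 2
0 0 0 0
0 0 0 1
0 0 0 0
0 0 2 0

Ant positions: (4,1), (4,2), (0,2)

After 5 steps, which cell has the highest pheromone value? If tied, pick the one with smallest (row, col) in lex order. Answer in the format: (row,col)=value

Step 1: ant0:(4,1)->E->(4,2) | ant1:(4,2)->N->(3,2) | ant2:(0,2)->E->(0,3)
  grid max=3 at (0,3)
Step 2: ant0:(4,2)->N->(3,2) | ant1:(3,2)->S->(4,2) | ant2:(0,3)->S->(1,3)
  grid max=4 at (4,2)
Step 3: ant0:(3,2)->S->(4,2) | ant1:(4,2)->N->(3,2) | ant2:(1,3)->N->(0,3)
  grid max=5 at (4,2)
Step 4: ant0:(4,2)->N->(3,2) | ant1:(3,2)->S->(4,2) | ant2:(0,3)->S->(1,3)
  grid max=6 at (4,2)
Step 5: ant0:(3,2)->S->(4,2) | ant1:(4,2)->N->(3,2) | ant2:(1,3)->N->(0,3)
  grid max=7 at (4,2)
Final grid:
  0 0 0 3
  0 0 0 0
  0 0 0 0
  0 0 5 0
  0 0 7 0
Max pheromone 7 at (4,2)

Answer: (4,2)=7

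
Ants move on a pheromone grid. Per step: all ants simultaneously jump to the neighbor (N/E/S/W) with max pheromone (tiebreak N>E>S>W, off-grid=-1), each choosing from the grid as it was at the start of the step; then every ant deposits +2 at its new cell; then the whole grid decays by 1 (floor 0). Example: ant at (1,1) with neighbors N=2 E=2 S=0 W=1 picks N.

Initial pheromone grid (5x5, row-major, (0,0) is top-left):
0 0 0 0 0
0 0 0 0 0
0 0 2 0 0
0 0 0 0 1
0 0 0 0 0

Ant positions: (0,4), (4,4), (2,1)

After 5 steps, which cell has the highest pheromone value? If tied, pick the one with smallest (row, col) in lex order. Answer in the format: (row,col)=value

Step 1: ant0:(0,4)->S->(1,4) | ant1:(4,4)->N->(3,4) | ant2:(2,1)->E->(2,2)
  grid max=3 at (2,2)
Step 2: ant0:(1,4)->N->(0,4) | ant1:(3,4)->N->(2,4) | ant2:(2,2)->N->(1,2)
  grid max=2 at (2,2)
Step 3: ant0:(0,4)->S->(1,4) | ant1:(2,4)->S->(3,4) | ant2:(1,2)->S->(2,2)
  grid max=3 at (2,2)
Step 4: ant0:(1,4)->N->(0,4) | ant1:(3,4)->N->(2,4) | ant2:(2,2)->N->(1,2)
  grid max=2 at (2,2)
Step 5: ant0:(0,4)->S->(1,4) | ant1:(2,4)->S->(3,4) | ant2:(1,2)->S->(2,2)
  grid max=3 at (2,2)
Final grid:
  0 0 0 0 0
  0 0 0 0 1
  0 0 3 0 0
  0 0 0 0 2
  0 0 0 0 0
Max pheromone 3 at (2,2)

Answer: (2,2)=3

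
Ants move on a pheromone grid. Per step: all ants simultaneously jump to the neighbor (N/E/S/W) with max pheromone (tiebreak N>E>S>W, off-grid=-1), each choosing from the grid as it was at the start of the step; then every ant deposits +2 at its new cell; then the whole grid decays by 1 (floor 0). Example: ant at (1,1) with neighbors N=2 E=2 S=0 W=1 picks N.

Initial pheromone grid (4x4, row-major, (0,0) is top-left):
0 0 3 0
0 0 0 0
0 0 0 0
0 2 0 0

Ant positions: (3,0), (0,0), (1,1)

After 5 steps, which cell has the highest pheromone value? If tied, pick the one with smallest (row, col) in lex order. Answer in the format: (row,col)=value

Answer: (0,1)=7

Derivation:
Step 1: ant0:(3,0)->E->(3,1) | ant1:(0,0)->E->(0,1) | ant2:(1,1)->N->(0,1)
  grid max=3 at (0,1)
Step 2: ant0:(3,1)->N->(2,1) | ant1:(0,1)->E->(0,2) | ant2:(0,1)->E->(0,2)
  grid max=5 at (0,2)
Step 3: ant0:(2,1)->S->(3,1) | ant1:(0,2)->W->(0,1) | ant2:(0,2)->W->(0,1)
  grid max=5 at (0,1)
Step 4: ant0:(3,1)->N->(2,1) | ant1:(0,1)->E->(0,2) | ant2:(0,1)->E->(0,2)
  grid max=7 at (0,2)
Step 5: ant0:(2,1)->S->(3,1) | ant1:(0,2)->W->(0,1) | ant2:(0,2)->W->(0,1)
  grid max=7 at (0,1)
Final grid:
  0 7 6 0
  0 0 0 0
  0 0 0 0
  0 3 0 0
Max pheromone 7 at (0,1)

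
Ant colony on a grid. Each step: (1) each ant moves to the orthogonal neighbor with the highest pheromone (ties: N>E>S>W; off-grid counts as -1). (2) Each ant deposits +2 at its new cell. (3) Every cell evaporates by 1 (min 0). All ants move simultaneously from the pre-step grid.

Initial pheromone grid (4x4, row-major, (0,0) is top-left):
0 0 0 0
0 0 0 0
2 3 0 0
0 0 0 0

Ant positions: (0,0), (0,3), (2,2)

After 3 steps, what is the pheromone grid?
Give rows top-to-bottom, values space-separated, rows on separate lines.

After step 1: ants at (0,1),(1,3),(2,1)
  0 1 0 0
  0 0 0 1
  1 4 0 0
  0 0 0 0
After step 2: ants at (0,2),(0,3),(2,0)
  0 0 1 1
  0 0 0 0
  2 3 0 0
  0 0 0 0
After step 3: ants at (0,3),(0,2),(2,1)
  0 0 2 2
  0 0 0 0
  1 4 0 0
  0 0 0 0

0 0 2 2
0 0 0 0
1 4 0 0
0 0 0 0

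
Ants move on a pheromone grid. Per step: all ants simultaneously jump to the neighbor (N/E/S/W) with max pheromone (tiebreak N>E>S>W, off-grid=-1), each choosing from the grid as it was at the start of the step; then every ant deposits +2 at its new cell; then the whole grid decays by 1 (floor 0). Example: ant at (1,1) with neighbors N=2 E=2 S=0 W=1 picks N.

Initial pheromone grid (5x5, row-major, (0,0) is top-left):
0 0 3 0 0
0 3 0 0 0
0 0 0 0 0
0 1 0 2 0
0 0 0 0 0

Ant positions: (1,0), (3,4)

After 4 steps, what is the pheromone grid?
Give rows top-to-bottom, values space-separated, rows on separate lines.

After step 1: ants at (1,1),(3,3)
  0 0 2 0 0
  0 4 0 0 0
  0 0 0 0 0
  0 0 0 3 0
  0 0 0 0 0
After step 2: ants at (0,1),(2,3)
  0 1 1 0 0
  0 3 0 0 0
  0 0 0 1 0
  0 0 0 2 0
  0 0 0 0 0
After step 3: ants at (1,1),(3,3)
  0 0 0 0 0
  0 4 0 0 0
  0 0 0 0 0
  0 0 0 3 0
  0 0 0 0 0
After step 4: ants at (0,1),(2,3)
  0 1 0 0 0
  0 3 0 0 0
  0 0 0 1 0
  0 0 0 2 0
  0 0 0 0 0

0 1 0 0 0
0 3 0 0 0
0 0 0 1 0
0 0 0 2 0
0 0 0 0 0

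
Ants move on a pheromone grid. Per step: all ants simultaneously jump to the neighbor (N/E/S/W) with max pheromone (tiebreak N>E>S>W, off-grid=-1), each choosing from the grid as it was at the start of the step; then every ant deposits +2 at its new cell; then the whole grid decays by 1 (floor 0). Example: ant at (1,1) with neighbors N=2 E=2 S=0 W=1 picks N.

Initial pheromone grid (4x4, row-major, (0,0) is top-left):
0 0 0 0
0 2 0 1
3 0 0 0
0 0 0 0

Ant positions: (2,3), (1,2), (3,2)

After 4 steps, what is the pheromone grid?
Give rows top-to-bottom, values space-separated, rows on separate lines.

After step 1: ants at (1,3),(1,1),(2,2)
  0 0 0 0
  0 3 0 2
  2 0 1 0
  0 0 0 0
After step 2: ants at (0,3),(0,1),(1,2)
  0 1 0 1
  0 2 1 1
  1 0 0 0
  0 0 0 0
After step 3: ants at (1,3),(1,1),(1,1)
  0 0 0 0
  0 5 0 2
  0 0 0 0
  0 0 0 0
After step 4: ants at (0,3),(0,1),(0,1)
  0 3 0 1
  0 4 0 1
  0 0 0 0
  0 0 0 0

0 3 0 1
0 4 0 1
0 0 0 0
0 0 0 0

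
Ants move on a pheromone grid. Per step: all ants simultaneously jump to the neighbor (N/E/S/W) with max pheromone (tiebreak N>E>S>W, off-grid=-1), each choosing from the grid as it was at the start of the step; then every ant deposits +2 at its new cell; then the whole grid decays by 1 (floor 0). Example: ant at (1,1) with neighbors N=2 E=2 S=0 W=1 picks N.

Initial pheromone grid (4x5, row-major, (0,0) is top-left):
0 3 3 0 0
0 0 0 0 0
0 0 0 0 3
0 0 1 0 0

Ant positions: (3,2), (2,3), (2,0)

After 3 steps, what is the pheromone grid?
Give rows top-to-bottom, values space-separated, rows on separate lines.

After step 1: ants at (2,2),(2,4),(1,0)
  0 2 2 0 0
  1 0 0 0 0
  0 0 1 0 4
  0 0 0 0 0
After step 2: ants at (1,2),(1,4),(0,0)
  1 1 1 0 0
  0 0 1 0 1
  0 0 0 0 3
  0 0 0 0 0
After step 3: ants at (0,2),(2,4),(0,1)
  0 2 2 0 0
  0 0 0 0 0
  0 0 0 0 4
  0 0 0 0 0

0 2 2 0 0
0 0 0 0 0
0 0 0 0 4
0 0 0 0 0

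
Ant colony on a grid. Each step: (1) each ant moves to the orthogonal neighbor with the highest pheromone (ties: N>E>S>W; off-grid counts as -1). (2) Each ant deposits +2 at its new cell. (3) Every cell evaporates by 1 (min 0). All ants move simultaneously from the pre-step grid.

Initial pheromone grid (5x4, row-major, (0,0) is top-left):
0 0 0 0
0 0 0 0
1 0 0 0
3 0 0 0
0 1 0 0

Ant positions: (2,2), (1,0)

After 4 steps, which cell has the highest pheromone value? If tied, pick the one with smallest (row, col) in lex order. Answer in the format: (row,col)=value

Answer: (3,0)=3

Derivation:
Step 1: ant0:(2,2)->N->(1,2) | ant1:(1,0)->S->(2,0)
  grid max=2 at (2,0)
Step 2: ant0:(1,2)->N->(0,2) | ant1:(2,0)->S->(3,0)
  grid max=3 at (3,0)
Step 3: ant0:(0,2)->E->(0,3) | ant1:(3,0)->N->(2,0)
  grid max=2 at (2,0)
Step 4: ant0:(0,3)->S->(1,3) | ant1:(2,0)->S->(3,0)
  grid max=3 at (3,0)
Final grid:
  0 0 0 0
  0 0 0 1
  1 0 0 0
  3 0 0 0
  0 0 0 0
Max pheromone 3 at (3,0)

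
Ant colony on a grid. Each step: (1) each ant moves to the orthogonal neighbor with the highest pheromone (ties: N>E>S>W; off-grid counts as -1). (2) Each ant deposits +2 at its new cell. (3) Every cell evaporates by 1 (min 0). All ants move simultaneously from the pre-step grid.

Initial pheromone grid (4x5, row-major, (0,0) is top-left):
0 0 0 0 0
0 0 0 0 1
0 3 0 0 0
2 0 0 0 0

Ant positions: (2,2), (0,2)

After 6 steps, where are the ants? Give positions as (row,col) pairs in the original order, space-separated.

Step 1: ant0:(2,2)->W->(2,1) | ant1:(0,2)->E->(0,3)
  grid max=4 at (2,1)
Step 2: ant0:(2,1)->N->(1,1) | ant1:(0,3)->E->(0,4)
  grid max=3 at (2,1)
Step 3: ant0:(1,1)->S->(2,1) | ant1:(0,4)->S->(1,4)
  grid max=4 at (2,1)
Step 4: ant0:(2,1)->N->(1,1) | ant1:(1,4)->N->(0,4)
  grid max=3 at (2,1)
Step 5: ant0:(1,1)->S->(2,1) | ant1:(0,4)->S->(1,4)
  grid max=4 at (2,1)
Step 6: ant0:(2,1)->N->(1,1) | ant1:(1,4)->N->(0,4)
  grid max=3 at (2,1)

(1,1) (0,4)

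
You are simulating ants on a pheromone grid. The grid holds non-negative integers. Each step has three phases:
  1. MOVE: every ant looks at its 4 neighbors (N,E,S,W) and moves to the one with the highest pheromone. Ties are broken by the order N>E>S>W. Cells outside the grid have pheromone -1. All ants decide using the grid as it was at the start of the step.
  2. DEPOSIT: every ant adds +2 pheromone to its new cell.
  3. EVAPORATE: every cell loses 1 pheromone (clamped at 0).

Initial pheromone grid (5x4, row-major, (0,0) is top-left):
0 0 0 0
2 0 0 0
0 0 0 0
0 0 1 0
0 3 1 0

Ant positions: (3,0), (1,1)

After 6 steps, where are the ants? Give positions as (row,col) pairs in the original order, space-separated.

Step 1: ant0:(3,0)->N->(2,0) | ant1:(1,1)->W->(1,0)
  grid max=3 at (1,0)
Step 2: ant0:(2,0)->N->(1,0) | ant1:(1,0)->S->(2,0)
  grid max=4 at (1,0)
Step 3: ant0:(1,0)->S->(2,0) | ant1:(2,0)->N->(1,0)
  grid max=5 at (1,0)
Step 4: ant0:(2,0)->N->(1,0) | ant1:(1,0)->S->(2,0)
  grid max=6 at (1,0)
Step 5: ant0:(1,0)->S->(2,0) | ant1:(2,0)->N->(1,0)
  grid max=7 at (1,0)
Step 6: ant0:(2,0)->N->(1,0) | ant1:(1,0)->S->(2,0)
  grid max=8 at (1,0)

(1,0) (2,0)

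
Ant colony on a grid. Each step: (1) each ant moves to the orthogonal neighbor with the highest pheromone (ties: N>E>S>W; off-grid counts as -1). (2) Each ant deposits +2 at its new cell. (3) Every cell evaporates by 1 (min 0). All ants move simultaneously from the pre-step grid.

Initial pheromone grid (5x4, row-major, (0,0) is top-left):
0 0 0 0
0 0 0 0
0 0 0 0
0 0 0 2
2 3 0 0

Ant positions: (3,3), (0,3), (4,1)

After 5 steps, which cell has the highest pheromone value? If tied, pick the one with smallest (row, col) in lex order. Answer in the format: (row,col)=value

Answer: (1,3)=5

Derivation:
Step 1: ant0:(3,3)->N->(2,3) | ant1:(0,3)->S->(1,3) | ant2:(4,1)->W->(4,0)
  grid max=3 at (4,0)
Step 2: ant0:(2,3)->N->(1,3) | ant1:(1,3)->S->(2,3) | ant2:(4,0)->E->(4,1)
  grid max=3 at (4,1)
Step 3: ant0:(1,3)->S->(2,3) | ant1:(2,3)->N->(1,3) | ant2:(4,1)->W->(4,0)
  grid max=3 at (1,3)
Step 4: ant0:(2,3)->N->(1,3) | ant1:(1,3)->S->(2,3) | ant2:(4,0)->E->(4,1)
  grid max=4 at (1,3)
Step 5: ant0:(1,3)->S->(2,3) | ant1:(2,3)->N->(1,3) | ant2:(4,1)->W->(4,0)
  grid max=5 at (1,3)
Final grid:
  0 0 0 0
  0 0 0 5
  0 0 0 5
  0 0 0 0
  3 2 0 0
Max pheromone 5 at (1,3)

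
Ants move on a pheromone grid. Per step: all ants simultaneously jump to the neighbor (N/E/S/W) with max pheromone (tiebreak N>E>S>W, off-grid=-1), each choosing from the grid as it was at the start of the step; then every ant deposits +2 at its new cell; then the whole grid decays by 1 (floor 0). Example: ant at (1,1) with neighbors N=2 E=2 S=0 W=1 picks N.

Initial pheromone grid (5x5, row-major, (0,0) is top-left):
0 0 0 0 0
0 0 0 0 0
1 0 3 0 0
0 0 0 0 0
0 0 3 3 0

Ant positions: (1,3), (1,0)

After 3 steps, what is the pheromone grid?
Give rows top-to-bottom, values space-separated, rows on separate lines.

After step 1: ants at (0,3),(2,0)
  0 0 0 1 0
  0 0 0 0 0
  2 0 2 0 0
  0 0 0 0 0
  0 0 2 2 0
After step 2: ants at (0,4),(1,0)
  0 0 0 0 1
  1 0 0 0 0
  1 0 1 0 0
  0 0 0 0 0
  0 0 1 1 0
After step 3: ants at (1,4),(2,0)
  0 0 0 0 0
  0 0 0 0 1
  2 0 0 0 0
  0 0 0 0 0
  0 0 0 0 0

0 0 0 0 0
0 0 0 0 1
2 0 0 0 0
0 0 0 0 0
0 0 0 0 0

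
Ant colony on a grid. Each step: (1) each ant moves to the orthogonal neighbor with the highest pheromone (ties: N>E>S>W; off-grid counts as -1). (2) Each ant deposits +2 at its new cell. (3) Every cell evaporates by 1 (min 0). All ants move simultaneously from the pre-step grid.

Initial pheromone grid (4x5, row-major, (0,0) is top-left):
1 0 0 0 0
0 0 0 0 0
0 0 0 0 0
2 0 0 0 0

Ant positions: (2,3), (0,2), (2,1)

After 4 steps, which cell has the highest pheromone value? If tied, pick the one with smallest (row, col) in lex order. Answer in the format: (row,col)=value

Answer: (0,3)=6

Derivation:
Step 1: ant0:(2,3)->N->(1,3) | ant1:(0,2)->E->(0,3) | ant2:(2,1)->N->(1,1)
  grid max=1 at (0,3)
Step 2: ant0:(1,3)->N->(0,3) | ant1:(0,3)->S->(1,3) | ant2:(1,1)->N->(0,1)
  grid max=2 at (0,3)
Step 3: ant0:(0,3)->S->(1,3) | ant1:(1,3)->N->(0,3) | ant2:(0,1)->E->(0,2)
  grid max=3 at (0,3)
Step 4: ant0:(1,3)->N->(0,3) | ant1:(0,3)->S->(1,3) | ant2:(0,2)->E->(0,3)
  grid max=6 at (0,3)
Final grid:
  0 0 0 6 0
  0 0 0 4 0
  0 0 0 0 0
  0 0 0 0 0
Max pheromone 6 at (0,3)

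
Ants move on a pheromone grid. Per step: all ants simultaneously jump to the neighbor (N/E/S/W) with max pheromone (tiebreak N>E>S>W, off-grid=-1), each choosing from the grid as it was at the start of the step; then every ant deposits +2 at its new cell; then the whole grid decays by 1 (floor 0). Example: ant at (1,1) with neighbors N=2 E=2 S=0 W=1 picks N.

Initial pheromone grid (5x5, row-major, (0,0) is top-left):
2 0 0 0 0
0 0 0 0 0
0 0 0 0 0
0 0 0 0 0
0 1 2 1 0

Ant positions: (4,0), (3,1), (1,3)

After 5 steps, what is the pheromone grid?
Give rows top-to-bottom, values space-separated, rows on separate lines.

After step 1: ants at (4,1),(4,1),(0,3)
  1 0 0 1 0
  0 0 0 0 0
  0 0 0 0 0
  0 0 0 0 0
  0 4 1 0 0
After step 2: ants at (4,2),(4,2),(0,4)
  0 0 0 0 1
  0 0 0 0 0
  0 0 0 0 0
  0 0 0 0 0
  0 3 4 0 0
After step 3: ants at (4,1),(4,1),(1,4)
  0 0 0 0 0
  0 0 0 0 1
  0 0 0 0 0
  0 0 0 0 0
  0 6 3 0 0
After step 4: ants at (4,2),(4,2),(0,4)
  0 0 0 0 1
  0 0 0 0 0
  0 0 0 0 0
  0 0 0 0 0
  0 5 6 0 0
After step 5: ants at (4,1),(4,1),(1,4)
  0 0 0 0 0
  0 0 0 0 1
  0 0 0 0 0
  0 0 0 0 0
  0 8 5 0 0

0 0 0 0 0
0 0 0 0 1
0 0 0 0 0
0 0 0 0 0
0 8 5 0 0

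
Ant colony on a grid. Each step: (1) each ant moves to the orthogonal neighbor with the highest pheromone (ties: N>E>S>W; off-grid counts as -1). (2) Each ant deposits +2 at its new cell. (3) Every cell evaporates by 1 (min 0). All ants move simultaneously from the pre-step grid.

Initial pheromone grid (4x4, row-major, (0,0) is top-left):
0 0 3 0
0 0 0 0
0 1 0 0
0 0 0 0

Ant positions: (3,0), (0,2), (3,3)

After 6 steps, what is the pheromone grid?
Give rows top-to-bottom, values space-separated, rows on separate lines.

After step 1: ants at (2,0),(0,3),(2,3)
  0 0 2 1
  0 0 0 0
  1 0 0 1
  0 0 0 0
After step 2: ants at (1,0),(0,2),(1,3)
  0 0 3 0
  1 0 0 1
  0 0 0 0
  0 0 0 0
After step 3: ants at (0,0),(0,3),(0,3)
  1 0 2 3
  0 0 0 0
  0 0 0 0
  0 0 0 0
After step 4: ants at (0,1),(0,2),(0,2)
  0 1 5 2
  0 0 0 0
  0 0 0 0
  0 0 0 0
After step 5: ants at (0,2),(0,3),(0,3)
  0 0 6 5
  0 0 0 0
  0 0 0 0
  0 0 0 0
After step 6: ants at (0,3),(0,2),(0,2)
  0 0 9 6
  0 0 0 0
  0 0 0 0
  0 0 0 0

0 0 9 6
0 0 0 0
0 0 0 0
0 0 0 0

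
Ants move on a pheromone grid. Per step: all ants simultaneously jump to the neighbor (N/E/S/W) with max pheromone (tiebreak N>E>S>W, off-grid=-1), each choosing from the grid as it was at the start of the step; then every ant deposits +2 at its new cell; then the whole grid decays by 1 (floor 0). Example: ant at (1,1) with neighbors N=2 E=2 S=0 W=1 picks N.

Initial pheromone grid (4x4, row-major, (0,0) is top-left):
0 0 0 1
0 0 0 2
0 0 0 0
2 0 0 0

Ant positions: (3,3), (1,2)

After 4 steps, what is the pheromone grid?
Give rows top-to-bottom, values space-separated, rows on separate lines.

After step 1: ants at (2,3),(1,3)
  0 0 0 0
  0 0 0 3
  0 0 0 1
  1 0 0 0
After step 2: ants at (1,3),(2,3)
  0 0 0 0
  0 0 0 4
  0 0 0 2
  0 0 0 0
After step 3: ants at (2,3),(1,3)
  0 0 0 0
  0 0 0 5
  0 0 0 3
  0 0 0 0
After step 4: ants at (1,3),(2,3)
  0 0 0 0
  0 0 0 6
  0 0 0 4
  0 0 0 0

0 0 0 0
0 0 0 6
0 0 0 4
0 0 0 0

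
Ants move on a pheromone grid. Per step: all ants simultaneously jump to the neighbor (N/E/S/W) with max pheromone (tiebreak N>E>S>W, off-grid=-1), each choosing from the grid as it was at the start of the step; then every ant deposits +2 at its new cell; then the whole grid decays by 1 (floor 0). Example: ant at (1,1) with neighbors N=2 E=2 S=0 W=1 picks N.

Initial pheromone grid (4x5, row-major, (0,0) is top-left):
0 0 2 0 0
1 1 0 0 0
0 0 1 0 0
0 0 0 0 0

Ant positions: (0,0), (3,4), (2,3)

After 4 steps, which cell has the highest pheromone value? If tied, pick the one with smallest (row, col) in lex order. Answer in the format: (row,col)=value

Step 1: ant0:(0,0)->S->(1,0) | ant1:(3,4)->N->(2,4) | ant2:(2,3)->W->(2,2)
  grid max=2 at (1,0)
Step 2: ant0:(1,0)->N->(0,0) | ant1:(2,4)->N->(1,4) | ant2:(2,2)->N->(1,2)
  grid max=1 at (0,0)
Step 3: ant0:(0,0)->S->(1,0) | ant1:(1,4)->N->(0,4) | ant2:(1,2)->S->(2,2)
  grid max=2 at (1,0)
Step 4: ant0:(1,0)->N->(0,0) | ant1:(0,4)->S->(1,4) | ant2:(2,2)->N->(1,2)
  grid max=1 at (0,0)
Final grid:
  1 0 0 0 0
  1 0 1 0 1
  0 0 1 0 0
  0 0 0 0 0
Max pheromone 1 at (0,0)

Answer: (0,0)=1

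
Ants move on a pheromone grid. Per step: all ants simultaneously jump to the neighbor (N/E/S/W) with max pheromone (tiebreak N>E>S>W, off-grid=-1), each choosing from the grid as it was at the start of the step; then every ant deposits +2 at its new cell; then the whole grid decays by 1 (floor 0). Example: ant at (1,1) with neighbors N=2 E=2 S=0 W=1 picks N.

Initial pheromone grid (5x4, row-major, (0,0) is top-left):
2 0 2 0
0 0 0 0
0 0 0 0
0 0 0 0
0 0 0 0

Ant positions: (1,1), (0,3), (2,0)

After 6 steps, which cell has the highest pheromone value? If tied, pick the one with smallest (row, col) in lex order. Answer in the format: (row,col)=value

Answer: (0,2)=12

Derivation:
Step 1: ant0:(1,1)->N->(0,1) | ant1:(0,3)->W->(0,2) | ant2:(2,0)->N->(1,0)
  grid max=3 at (0,2)
Step 2: ant0:(0,1)->E->(0,2) | ant1:(0,2)->W->(0,1) | ant2:(1,0)->N->(0,0)
  grid max=4 at (0,2)
Step 3: ant0:(0,2)->W->(0,1) | ant1:(0,1)->E->(0,2) | ant2:(0,0)->E->(0,1)
  grid max=5 at (0,1)
Step 4: ant0:(0,1)->E->(0,2) | ant1:(0,2)->W->(0,1) | ant2:(0,1)->E->(0,2)
  grid max=8 at (0,2)
Step 5: ant0:(0,2)->W->(0,1) | ant1:(0,1)->E->(0,2) | ant2:(0,2)->W->(0,1)
  grid max=9 at (0,1)
Step 6: ant0:(0,1)->E->(0,2) | ant1:(0,2)->W->(0,1) | ant2:(0,1)->E->(0,2)
  grid max=12 at (0,2)
Final grid:
  0 10 12 0
  0 0 0 0
  0 0 0 0
  0 0 0 0
  0 0 0 0
Max pheromone 12 at (0,2)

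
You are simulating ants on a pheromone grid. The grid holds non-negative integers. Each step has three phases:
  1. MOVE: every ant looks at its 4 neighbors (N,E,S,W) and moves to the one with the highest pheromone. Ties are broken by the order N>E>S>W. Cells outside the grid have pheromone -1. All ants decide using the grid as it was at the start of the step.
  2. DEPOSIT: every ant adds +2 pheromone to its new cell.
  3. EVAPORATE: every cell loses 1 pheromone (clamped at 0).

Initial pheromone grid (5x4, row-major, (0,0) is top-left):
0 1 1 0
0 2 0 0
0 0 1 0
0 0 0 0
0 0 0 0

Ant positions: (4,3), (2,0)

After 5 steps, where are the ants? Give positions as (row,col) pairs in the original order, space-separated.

Step 1: ant0:(4,3)->N->(3,3) | ant1:(2,0)->N->(1,0)
  grid max=1 at (1,0)
Step 2: ant0:(3,3)->N->(2,3) | ant1:(1,0)->E->(1,1)
  grid max=2 at (1,1)
Step 3: ant0:(2,3)->N->(1,3) | ant1:(1,1)->N->(0,1)
  grid max=1 at (0,1)
Step 4: ant0:(1,3)->N->(0,3) | ant1:(0,1)->S->(1,1)
  grid max=2 at (1,1)
Step 5: ant0:(0,3)->S->(1,3) | ant1:(1,1)->N->(0,1)
  grid max=1 at (0,1)

(1,3) (0,1)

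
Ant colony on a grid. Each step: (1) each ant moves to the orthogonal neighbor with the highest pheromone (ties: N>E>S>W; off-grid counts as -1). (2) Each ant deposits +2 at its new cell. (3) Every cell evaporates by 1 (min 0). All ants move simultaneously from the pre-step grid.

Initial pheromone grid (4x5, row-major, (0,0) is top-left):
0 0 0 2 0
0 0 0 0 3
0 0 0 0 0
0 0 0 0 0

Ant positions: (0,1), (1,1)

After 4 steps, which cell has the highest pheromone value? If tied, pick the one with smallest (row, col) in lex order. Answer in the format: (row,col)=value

Step 1: ant0:(0,1)->E->(0,2) | ant1:(1,1)->N->(0,1)
  grid max=2 at (1,4)
Step 2: ant0:(0,2)->E->(0,3) | ant1:(0,1)->E->(0,2)
  grid max=2 at (0,2)
Step 3: ant0:(0,3)->W->(0,2) | ant1:(0,2)->E->(0,3)
  grid max=3 at (0,2)
Step 4: ant0:(0,2)->E->(0,3) | ant1:(0,3)->W->(0,2)
  grid max=4 at (0,2)
Final grid:
  0 0 4 4 0
  0 0 0 0 0
  0 0 0 0 0
  0 0 0 0 0
Max pheromone 4 at (0,2)

Answer: (0,2)=4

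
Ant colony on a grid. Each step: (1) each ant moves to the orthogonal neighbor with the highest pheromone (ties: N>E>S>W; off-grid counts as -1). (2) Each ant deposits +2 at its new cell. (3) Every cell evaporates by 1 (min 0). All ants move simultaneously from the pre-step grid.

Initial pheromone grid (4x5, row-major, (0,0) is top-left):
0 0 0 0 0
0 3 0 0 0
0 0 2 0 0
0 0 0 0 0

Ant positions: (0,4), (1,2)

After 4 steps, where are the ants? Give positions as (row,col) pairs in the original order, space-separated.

Step 1: ant0:(0,4)->S->(1,4) | ant1:(1,2)->W->(1,1)
  grid max=4 at (1,1)
Step 2: ant0:(1,4)->N->(0,4) | ant1:(1,1)->N->(0,1)
  grid max=3 at (1,1)
Step 3: ant0:(0,4)->S->(1,4) | ant1:(0,1)->S->(1,1)
  grid max=4 at (1,1)
Step 4: ant0:(1,4)->N->(0,4) | ant1:(1,1)->N->(0,1)
  grid max=3 at (1,1)

(0,4) (0,1)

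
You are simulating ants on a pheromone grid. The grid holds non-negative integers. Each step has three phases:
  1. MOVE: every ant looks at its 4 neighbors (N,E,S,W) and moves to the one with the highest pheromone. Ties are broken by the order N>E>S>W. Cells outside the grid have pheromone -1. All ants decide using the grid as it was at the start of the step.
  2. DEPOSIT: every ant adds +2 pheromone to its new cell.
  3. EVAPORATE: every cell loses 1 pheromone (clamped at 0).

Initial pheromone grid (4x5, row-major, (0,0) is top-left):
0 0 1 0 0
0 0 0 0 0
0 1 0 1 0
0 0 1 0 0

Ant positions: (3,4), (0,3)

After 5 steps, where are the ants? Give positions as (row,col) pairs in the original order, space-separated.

Step 1: ant0:(3,4)->N->(2,4) | ant1:(0,3)->W->(0,2)
  grid max=2 at (0,2)
Step 2: ant0:(2,4)->N->(1,4) | ant1:(0,2)->E->(0,3)
  grid max=1 at (0,2)
Step 3: ant0:(1,4)->N->(0,4) | ant1:(0,3)->W->(0,2)
  grid max=2 at (0,2)
Step 4: ant0:(0,4)->S->(1,4) | ant1:(0,2)->E->(0,3)
  grid max=1 at (0,2)
Step 5: ant0:(1,4)->N->(0,4) | ant1:(0,3)->W->(0,2)
  grid max=2 at (0,2)

(0,4) (0,2)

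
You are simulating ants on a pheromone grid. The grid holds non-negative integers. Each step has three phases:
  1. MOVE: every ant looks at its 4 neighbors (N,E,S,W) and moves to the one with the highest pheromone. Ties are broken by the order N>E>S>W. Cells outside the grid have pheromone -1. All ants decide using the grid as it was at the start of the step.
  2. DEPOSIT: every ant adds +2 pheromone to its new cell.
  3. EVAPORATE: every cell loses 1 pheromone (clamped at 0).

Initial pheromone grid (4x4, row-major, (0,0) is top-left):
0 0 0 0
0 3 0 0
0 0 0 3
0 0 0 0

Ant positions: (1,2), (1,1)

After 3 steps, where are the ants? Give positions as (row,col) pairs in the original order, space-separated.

Step 1: ant0:(1,2)->W->(1,1) | ant1:(1,1)->N->(0,1)
  grid max=4 at (1,1)
Step 2: ant0:(1,1)->N->(0,1) | ant1:(0,1)->S->(1,1)
  grid max=5 at (1,1)
Step 3: ant0:(0,1)->S->(1,1) | ant1:(1,1)->N->(0,1)
  grid max=6 at (1,1)

(1,1) (0,1)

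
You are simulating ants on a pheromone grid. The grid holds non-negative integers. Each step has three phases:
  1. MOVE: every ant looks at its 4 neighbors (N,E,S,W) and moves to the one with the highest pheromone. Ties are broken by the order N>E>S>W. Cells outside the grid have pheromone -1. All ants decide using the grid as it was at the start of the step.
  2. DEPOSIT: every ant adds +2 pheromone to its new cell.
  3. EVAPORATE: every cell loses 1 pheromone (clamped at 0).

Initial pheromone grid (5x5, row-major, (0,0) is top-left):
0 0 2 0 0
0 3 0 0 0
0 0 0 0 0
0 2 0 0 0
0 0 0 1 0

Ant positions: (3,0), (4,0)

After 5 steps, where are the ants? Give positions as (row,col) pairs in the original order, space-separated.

Step 1: ant0:(3,0)->E->(3,1) | ant1:(4,0)->N->(3,0)
  grid max=3 at (3,1)
Step 2: ant0:(3,1)->W->(3,0) | ant1:(3,0)->E->(3,1)
  grid max=4 at (3,1)
Step 3: ant0:(3,0)->E->(3,1) | ant1:(3,1)->W->(3,0)
  grid max=5 at (3,1)
Step 4: ant0:(3,1)->W->(3,0) | ant1:(3,0)->E->(3,1)
  grid max=6 at (3,1)
Step 5: ant0:(3,0)->E->(3,1) | ant1:(3,1)->W->(3,0)
  grid max=7 at (3,1)

(3,1) (3,0)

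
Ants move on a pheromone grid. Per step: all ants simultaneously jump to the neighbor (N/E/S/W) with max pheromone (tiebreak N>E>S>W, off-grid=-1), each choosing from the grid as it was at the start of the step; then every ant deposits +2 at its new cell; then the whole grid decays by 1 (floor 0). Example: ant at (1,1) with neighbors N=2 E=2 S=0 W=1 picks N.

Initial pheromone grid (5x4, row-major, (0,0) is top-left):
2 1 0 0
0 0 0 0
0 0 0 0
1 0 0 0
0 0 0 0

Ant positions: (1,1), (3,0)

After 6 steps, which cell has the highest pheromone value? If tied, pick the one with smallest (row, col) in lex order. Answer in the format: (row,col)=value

Answer: (0,0)=6

Derivation:
Step 1: ant0:(1,1)->N->(0,1) | ant1:(3,0)->N->(2,0)
  grid max=2 at (0,1)
Step 2: ant0:(0,1)->W->(0,0) | ant1:(2,0)->N->(1,0)
  grid max=2 at (0,0)
Step 3: ant0:(0,0)->E->(0,1) | ant1:(1,0)->N->(0,0)
  grid max=3 at (0,0)
Step 4: ant0:(0,1)->W->(0,0) | ant1:(0,0)->E->(0,1)
  grid max=4 at (0,0)
Step 5: ant0:(0,0)->E->(0,1) | ant1:(0,1)->W->(0,0)
  grid max=5 at (0,0)
Step 6: ant0:(0,1)->W->(0,0) | ant1:(0,0)->E->(0,1)
  grid max=6 at (0,0)
Final grid:
  6 5 0 0
  0 0 0 0
  0 0 0 0
  0 0 0 0
  0 0 0 0
Max pheromone 6 at (0,0)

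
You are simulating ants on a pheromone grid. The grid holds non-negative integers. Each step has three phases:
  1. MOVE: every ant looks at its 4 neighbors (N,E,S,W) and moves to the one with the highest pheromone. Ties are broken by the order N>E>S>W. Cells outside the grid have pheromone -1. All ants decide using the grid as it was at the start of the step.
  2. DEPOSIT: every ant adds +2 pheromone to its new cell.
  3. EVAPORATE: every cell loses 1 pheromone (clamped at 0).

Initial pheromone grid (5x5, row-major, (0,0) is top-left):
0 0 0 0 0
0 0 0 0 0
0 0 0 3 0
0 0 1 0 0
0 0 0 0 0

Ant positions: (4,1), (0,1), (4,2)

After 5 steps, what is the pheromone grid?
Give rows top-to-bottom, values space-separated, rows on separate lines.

After step 1: ants at (3,1),(0,2),(3,2)
  0 0 1 0 0
  0 0 0 0 0
  0 0 0 2 0
  0 1 2 0 0
  0 0 0 0 0
After step 2: ants at (3,2),(0,3),(3,1)
  0 0 0 1 0
  0 0 0 0 0
  0 0 0 1 0
  0 2 3 0 0
  0 0 0 0 0
After step 3: ants at (3,1),(0,4),(3,2)
  0 0 0 0 1
  0 0 0 0 0
  0 0 0 0 0
  0 3 4 0 0
  0 0 0 0 0
After step 4: ants at (3,2),(1,4),(3,1)
  0 0 0 0 0
  0 0 0 0 1
  0 0 0 0 0
  0 4 5 0 0
  0 0 0 0 0
After step 5: ants at (3,1),(0,4),(3,2)
  0 0 0 0 1
  0 0 0 0 0
  0 0 0 0 0
  0 5 6 0 0
  0 0 0 0 0

0 0 0 0 1
0 0 0 0 0
0 0 0 0 0
0 5 6 0 0
0 0 0 0 0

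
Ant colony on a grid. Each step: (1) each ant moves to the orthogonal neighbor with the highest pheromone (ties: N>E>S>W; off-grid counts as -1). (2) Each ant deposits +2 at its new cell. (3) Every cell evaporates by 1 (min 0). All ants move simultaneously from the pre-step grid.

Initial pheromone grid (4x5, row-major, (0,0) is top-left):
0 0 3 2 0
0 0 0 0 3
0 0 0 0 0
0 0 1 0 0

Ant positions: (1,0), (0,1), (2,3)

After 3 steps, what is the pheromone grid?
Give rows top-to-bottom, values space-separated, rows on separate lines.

After step 1: ants at (0,0),(0,2),(1,3)
  1 0 4 1 0
  0 0 0 1 2
  0 0 0 0 0
  0 0 0 0 0
After step 2: ants at (0,1),(0,3),(1,4)
  0 1 3 2 0
  0 0 0 0 3
  0 0 0 0 0
  0 0 0 0 0
After step 3: ants at (0,2),(0,2),(0,4)
  0 0 6 1 1
  0 0 0 0 2
  0 0 0 0 0
  0 0 0 0 0

0 0 6 1 1
0 0 0 0 2
0 0 0 0 0
0 0 0 0 0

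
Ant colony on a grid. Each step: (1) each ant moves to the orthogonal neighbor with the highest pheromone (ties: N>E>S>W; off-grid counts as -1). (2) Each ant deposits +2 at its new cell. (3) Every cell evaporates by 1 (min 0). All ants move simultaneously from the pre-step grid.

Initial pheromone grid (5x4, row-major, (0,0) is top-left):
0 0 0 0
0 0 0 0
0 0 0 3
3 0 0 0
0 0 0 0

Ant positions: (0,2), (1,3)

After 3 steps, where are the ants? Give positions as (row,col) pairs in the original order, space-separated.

Step 1: ant0:(0,2)->E->(0,3) | ant1:(1,3)->S->(2,3)
  grid max=4 at (2,3)
Step 2: ant0:(0,3)->S->(1,3) | ant1:(2,3)->N->(1,3)
  grid max=3 at (1,3)
Step 3: ant0:(1,3)->S->(2,3) | ant1:(1,3)->S->(2,3)
  grid max=6 at (2,3)

(2,3) (2,3)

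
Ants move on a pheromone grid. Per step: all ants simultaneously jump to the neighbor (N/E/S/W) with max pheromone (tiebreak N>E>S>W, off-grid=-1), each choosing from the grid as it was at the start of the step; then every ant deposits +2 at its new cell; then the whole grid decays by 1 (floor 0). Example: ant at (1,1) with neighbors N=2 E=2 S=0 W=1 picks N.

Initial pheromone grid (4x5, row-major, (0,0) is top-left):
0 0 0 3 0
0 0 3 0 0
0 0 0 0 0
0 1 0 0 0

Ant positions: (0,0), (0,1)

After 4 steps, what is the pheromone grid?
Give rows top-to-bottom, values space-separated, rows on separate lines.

After step 1: ants at (0,1),(0,2)
  0 1 1 2 0
  0 0 2 0 0
  0 0 0 0 0
  0 0 0 0 0
After step 2: ants at (0,2),(0,3)
  0 0 2 3 0
  0 0 1 0 0
  0 0 0 0 0
  0 0 0 0 0
After step 3: ants at (0,3),(0,2)
  0 0 3 4 0
  0 0 0 0 0
  0 0 0 0 0
  0 0 0 0 0
After step 4: ants at (0,2),(0,3)
  0 0 4 5 0
  0 0 0 0 0
  0 0 0 0 0
  0 0 0 0 0

0 0 4 5 0
0 0 0 0 0
0 0 0 0 0
0 0 0 0 0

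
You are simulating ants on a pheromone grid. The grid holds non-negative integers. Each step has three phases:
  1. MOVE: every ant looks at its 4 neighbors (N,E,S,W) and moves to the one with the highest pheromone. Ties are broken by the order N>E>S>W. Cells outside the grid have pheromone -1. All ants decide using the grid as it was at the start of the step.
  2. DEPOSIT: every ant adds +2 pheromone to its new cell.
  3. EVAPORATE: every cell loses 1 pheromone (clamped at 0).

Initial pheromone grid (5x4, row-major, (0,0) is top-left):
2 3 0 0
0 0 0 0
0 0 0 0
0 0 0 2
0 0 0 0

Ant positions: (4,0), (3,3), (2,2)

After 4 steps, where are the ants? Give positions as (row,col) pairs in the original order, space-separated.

Step 1: ant0:(4,0)->N->(3,0) | ant1:(3,3)->N->(2,3) | ant2:(2,2)->N->(1,2)
  grid max=2 at (0,1)
Step 2: ant0:(3,0)->N->(2,0) | ant1:(2,3)->S->(3,3) | ant2:(1,2)->N->(0,2)
  grid max=2 at (3,3)
Step 3: ant0:(2,0)->N->(1,0) | ant1:(3,3)->N->(2,3) | ant2:(0,2)->W->(0,1)
  grid max=2 at (0,1)
Step 4: ant0:(1,0)->N->(0,0) | ant1:(2,3)->S->(3,3) | ant2:(0,1)->E->(0,2)
  grid max=2 at (3,3)

(0,0) (3,3) (0,2)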